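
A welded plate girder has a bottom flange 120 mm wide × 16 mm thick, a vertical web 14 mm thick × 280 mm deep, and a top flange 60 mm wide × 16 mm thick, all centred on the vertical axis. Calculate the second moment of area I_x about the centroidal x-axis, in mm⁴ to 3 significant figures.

I_x ≈ 8.58 × 10⁷ mm⁴

Treat the section as a set of non-overlapping primitives; coordinates are from the bounding-box lower-left.
Bottom plate: 120 × 16, A = 1 920 mm², y = 8 mm, Ī = 40 960 mm⁴.
Web plate: 14 × 280, A = 3 920 mm², y = 156 mm, Ī = 25 610 667 mm⁴.
Top plate: 60 × 16, A = 960 mm², y = 304 mm, Ī = 20 480 mm⁴.
Centroid: ȳ = ΣA·y / ΣA = 135.11 mm.
Transfer each piece to the centroidal x-axis using Ī + A·d² with d = y − 135.11:
  bottom plate: d = -127.11 mm → contributes +31 060 298 mm⁴
  web plate: d = 20.894 mm → contributes +27 321 998 mm⁴
  top plate: d = 168.89 mm → contributes +27 404 694 mm⁴
Total I = 85 786 990 mm⁴.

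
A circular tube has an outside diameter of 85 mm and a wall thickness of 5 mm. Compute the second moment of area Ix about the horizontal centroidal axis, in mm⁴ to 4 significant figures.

Ix ≈ 1.009 × 10⁶ mm⁴

Decompose the section into non-overlapping parts with the origin at the bottom-left of its bounding rectangle.
Outer circle: ⌀85, A = 5674.5 mm², y = 42.5 mm, Ī = 2 562 392 mm⁴.
Bore (subtracted): ⌀75, A = 4417.86 mm², y = 42.5 mm, Ī = 1 553 156 mm⁴.
By symmetry the centroid is at mid-height, ȳ = 42.5 mm.
All pieces are centred on the horizontal centroidal axis, so I = ΣĪ (holes subtracted) = 1 009 237 mm⁴.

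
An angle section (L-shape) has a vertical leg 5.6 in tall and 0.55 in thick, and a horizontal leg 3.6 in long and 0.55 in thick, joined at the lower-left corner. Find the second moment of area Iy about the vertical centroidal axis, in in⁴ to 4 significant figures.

Treat the section as a set of non-overlapping primitives; coordinates are from the bounding-box lower-left.
Vertical leg: 0.55 × 5.6, A = 3.08 in², x = 0.275 in, Ī = 0.0776417 in⁴.
Horizontal leg (remainder): 3.05 × 0.55, A = 1.6775 in², x = 2.075 in, Ī = 1.30041 in⁴.
Centroid: x̄ = ΣA·x / ΣA = 0.909682 in.
Transfer each piece to the vertical centroidal axis using Ī + A·d² with d = x − 0.909682:
  vertical leg: d = -0.634682 in → contributes +1.31833 in⁴
  horizontal leg (remainder): d = 1.16532 in → contributes +3.5784 in⁴
Total I = 4.89673 in⁴.

Iy ≈ 4.897 in⁴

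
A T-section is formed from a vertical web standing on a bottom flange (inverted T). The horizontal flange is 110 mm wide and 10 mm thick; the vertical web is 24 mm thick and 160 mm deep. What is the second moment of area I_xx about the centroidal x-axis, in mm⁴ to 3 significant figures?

Decompose the section into non-overlapping parts with the origin at the bottom-left of its bounding rectangle.
Flange: 110 × 10, A = 1 100 mm², y = 5 mm, Ī = 9166.7 mm⁴.
Web: 24 × 160, A = 3 840 mm², y = 90 mm, Ī = 8 192 000 mm⁴.
Centroid: ȳ = ΣA·y / ΣA = 71.073 mm.
Transfer each piece to the centroidal x-axis using Ī + A·d² with d = y − 71.073:
  flange: d = -66.073 mm → contributes +4 811 354 mm⁴
  web: d = 18.927 mm → contributes +9 567 627 mm⁴
Total I = 14 378 980 mm⁴.

I_xx ≈ 1.44 × 10⁷ mm⁴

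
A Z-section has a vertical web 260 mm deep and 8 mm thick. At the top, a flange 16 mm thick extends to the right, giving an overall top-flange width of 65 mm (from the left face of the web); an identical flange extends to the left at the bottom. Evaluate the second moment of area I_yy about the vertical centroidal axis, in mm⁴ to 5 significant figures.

Decompose the section into non-overlapping parts with the origin at the bottom-left of its bounding rectangle.
Web: 8 × 260, A = 2 080 mm², x = 61 mm, Ī = 11093.33 mm⁴.
Top flange (beyond web): 57 × 16, A = 912 mm², x = 93.5 mm, Ī = 246 924 mm⁴.
Bottom flange (beyond web): 57 × 16, A = 912 mm², x = 28.5 mm, Ī = 246 924 mm⁴.
Centroid: x̄ = ΣA·x / ΣA = 61 mm.
Transfer each piece to the vertical centroidal axis using Ī + A·d² with d = x − 61:
  web: d = 0 mm → contributes +11093.33 mm⁴
  top flange (beyond web): d = 32.5 mm → contributes +1 210 224 mm⁴
  bottom flange (beyond web): d = -32.5 mm → contributes +1 210 224 mm⁴
Total I = 2 431 541 mm⁴.

I_yy ≈ 2.4315 × 10⁶ mm⁴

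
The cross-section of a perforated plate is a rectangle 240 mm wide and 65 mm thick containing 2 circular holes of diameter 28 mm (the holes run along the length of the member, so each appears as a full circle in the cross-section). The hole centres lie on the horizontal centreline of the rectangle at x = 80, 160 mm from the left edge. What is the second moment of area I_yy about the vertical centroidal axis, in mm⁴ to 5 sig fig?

I_yy ≈ 7.2849 × 10⁷ mm⁴

Decompose the section into non-overlapping parts with the origin at the bottom-left of its bounding rectangle.
Plate: 240 × 65, A = 15 600 mm², x = 120 mm, Ī = 74 880 000 mm⁴.
Hole 1 (subtracted): ⌀28, A = 615.7522 mm², x = 80 mm, Ī = 30171.86 mm⁴.
Hole 2 (subtracted): ⌀28, A = 615.7522 mm², x = 160 mm, Ī = 30171.86 mm⁴.
By symmetry the centroid is at mid-width, x̄ = 120 mm.
Transfer each piece to the vertical centroidal axis using Ī + A·d² with d = x − 120:
  plate: d = 0 mm → contributes +74 880 000 mm⁴
  hole 1: d = -40 mm → contributes −1 015 375 mm⁴
  hole 2: d = 40 mm → contributes −1 015 375 mm⁴
Total I = 72 849 249 mm⁴.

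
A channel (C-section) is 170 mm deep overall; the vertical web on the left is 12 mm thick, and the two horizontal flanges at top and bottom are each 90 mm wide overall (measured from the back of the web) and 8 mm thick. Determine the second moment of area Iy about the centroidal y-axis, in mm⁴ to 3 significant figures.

Iy ≈ 2.23 × 10⁶ mm⁴

Break the section into simple shapes (no overlaps), measuring from the bottom-left corner of the bounding box.
Web: 12 × 170, A = 2 040 mm², x = 6 mm, Ī = 24 480 mm⁴.
Top flange (beyond web): 78 × 8, A = 624 mm², x = 51 mm, Ī = 316 368 mm⁴.
Bottom flange (beyond web): 78 × 8, A = 624 mm², x = 51 mm, Ī = 316 368 mm⁴.
Centroid: x̄ = ΣA·x / ΣA = 23.08 mm.
Transfer each piece to the centroidal y-axis using Ī + A·d² with d = x − 23.08:
  web: d = -17.08 mm → contributes +619 622 mm⁴
  top flange (beyond web): d = 27.92 mm → contributes +802 782 mm⁴
  bottom flange (beyond web): d = 27.92 mm → contributes +802 782 mm⁴
Total I = 2 225 187 mm⁴.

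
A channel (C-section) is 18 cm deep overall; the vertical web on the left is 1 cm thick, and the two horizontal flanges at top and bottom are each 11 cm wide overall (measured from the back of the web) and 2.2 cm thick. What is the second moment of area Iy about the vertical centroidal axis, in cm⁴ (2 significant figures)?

Iy ≈ 750 cm⁴

Treat the section as a set of non-overlapping primitives; coordinates are from the bounding-box lower-left.
Web: 1 × 18, A = 18 cm², x = 0.5 cm, Ī = 1.5 cm⁴.
Top flange (beyond web): 10 × 2.2, A = 22 cm², x = 6 cm, Ī = 183.3 cm⁴.
Bottom flange (beyond web): 10 × 2.2, A = 22 cm², x = 6 cm, Ī = 183.3 cm⁴.
Centroid: x̄ = ΣA·x / ΣA = 4.403 cm.
Transfer each piece to the vertical centroidal axis using Ī + A·d² with d = x − 4.403:
  web: d = -3.903 cm → contributes +275.7 cm⁴
  top flange (beyond web): d = 1.597 cm → contributes +239.4 cm⁴
  bottom flange (beyond web): d = 1.597 cm → contributes +239.4 cm⁴
Total I = 754.6 cm⁴.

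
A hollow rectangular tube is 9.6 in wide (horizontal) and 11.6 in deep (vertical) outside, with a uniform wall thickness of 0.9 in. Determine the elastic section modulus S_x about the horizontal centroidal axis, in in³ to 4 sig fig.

Treat the section as a set of non-overlapping primitives; coordinates are from the bounding-box lower-left.
Outer rectangle: 9.6 × 11.6, A = 111.36 in², y = 5.8 in, Ī = 1248.72 in⁴.
Inner void (subtracted): 7.8 × 9.8, A = 76.44 in², y = 5.8 in, Ī = 611.775 in⁴.
By symmetry the centroid is at mid-height, ȳ = 5.8 in.
All pieces are centred on the horizontal centroidal axis, so I = ΣĪ (holes subtracted) = 636.942 in⁴.
Extreme fibre distance c = 5.8 in; S = I/c = 109.818 in³.

S_x ≈ 109.8 in³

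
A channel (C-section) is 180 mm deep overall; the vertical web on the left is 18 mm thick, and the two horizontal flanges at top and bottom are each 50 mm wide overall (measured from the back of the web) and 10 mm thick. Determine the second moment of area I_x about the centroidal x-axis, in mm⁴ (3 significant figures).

I_x ≈ 1.34 × 10⁷ mm⁴

Split into non-overlapping primitives; take the origin at the lower-left of the bounding box.
Web: 18 × 180, A = 3 240 mm², y = 90 mm, Ī = 8 748 000 mm⁴.
Top flange (beyond web): 32 × 10, A = 320 mm², y = 175 mm, Ī = 2666.7 mm⁴.
Bottom flange (beyond web): 32 × 10, A = 320 mm², y = 5 mm, Ī = 2666.7 mm⁴.
By symmetry the centroid is at mid-height, ȳ = 90 mm.
Transfer each piece to the centroidal x-axis using Ī + A·d² with d = y − 90:
  web: d = 0 mm → contributes +8 748 000 mm⁴
  top flange (beyond web): d = 85 mm → contributes +2 314 667 mm⁴
  bottom flange (beyond web): d = -85 mm → contributes +2 314 667 mm⁴
Total I = 13 377 333 mm⁴.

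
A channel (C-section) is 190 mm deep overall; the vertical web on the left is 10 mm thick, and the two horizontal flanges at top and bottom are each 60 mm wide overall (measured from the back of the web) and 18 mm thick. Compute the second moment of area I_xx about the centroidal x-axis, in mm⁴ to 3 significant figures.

I_xx ≈ 1.91 × 10⁷ mm⁴

Split into non-overlapping primitives; take the origin at the lower-left of the bounding box.
Web: 10 × 190, A = 1 900 mm², y = 95 mm, Ī = 5 715 833 mm⁴.
Top flange (beyond web): 50 × 18, A = 900 mm², y = 181 mm, Ī = 24 300 mm⁴.
Bottom flange (beyond web): 50 × 18, A = 900 mm², y = 9 mm, Ī = 24 300 mm⁴.
By symmetry the centroid is at mid-height, ȳ = 95 mm.
Transfer each piece to the centroidal x-axis using Ī + A·d² with d = y − 95:
  web: d = 0 mm → contributes +5 715 833 mm⁴
  top flange (beyond web): d = 86 mm → contributes +6 680 700 mm⁴
  bottom flange (beyond web): d = -86 mm → contributes +6 680 700 mm⁴
Total I = 19 077 233 mm⁴.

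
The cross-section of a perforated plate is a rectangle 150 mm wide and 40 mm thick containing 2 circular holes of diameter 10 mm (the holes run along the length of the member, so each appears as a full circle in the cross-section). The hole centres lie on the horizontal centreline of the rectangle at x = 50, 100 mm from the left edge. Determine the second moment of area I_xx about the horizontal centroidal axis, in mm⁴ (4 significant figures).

Decompose the section into non-overlapping parts with the origin at the bottom-left of its bounding rectangle.
Plate: 150 × 40, A = 6 000 mm², y = 20 mm, Ī = 800 000 mm⁴.
Hole 1 (subtracted): ⌀10, A = 78.5398 mm², y = 20 mm, Ī = 490.874 mm⁴.
Hole 2 (subtracted): ⌀10, A = 78.5398 mm², y = 20 mm, Ī = 490.874 mm⁴.
By symmetry the centroid is at mid-height, ȳ = 20 mm.
All pieces are centred on the horizontal centroidal axis, so I = ΣĪ (holes subtracted) = 799 018 mm⁴.

I_xx ≈ 7.990 × 10⁵ mm⁴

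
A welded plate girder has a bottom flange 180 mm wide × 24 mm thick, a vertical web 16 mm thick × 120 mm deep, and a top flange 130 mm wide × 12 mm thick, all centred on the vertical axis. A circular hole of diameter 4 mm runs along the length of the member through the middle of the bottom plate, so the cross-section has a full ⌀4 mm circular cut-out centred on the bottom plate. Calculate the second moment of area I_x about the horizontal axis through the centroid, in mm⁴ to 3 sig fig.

I_x ≈ 2.61 × 10⁷ mm⁴

Split into non-overlapping primitives; take the origin at the lower-left of the bounding box.
Bottom plate: 180 × 24, A = 4 320 mm², y = 12 mm, Ī = 207 360 mm⁴.
Web plate: 16 × 120, A = 1 920 mm², y = 84 mm, Ī = 2 304 000 mm⁴.
Top plate: 130 × 12, A = 1 560 mm², y = 150 mm, Ī = 18 720 mm⁴.
Hole (subtracted): ⌀4, A = 12.566 mm², y = 12 mm, Ī = 12.566 mm⁴.
Centroid: ȳ = ΣA·y / ΣA = 57.396 mm.
Transfer each piece to the horizontal axis through the centroid using Ī + A·d² with d = y − 57.396:
  bottom plate: d = -45.396 mm → contributes +9 110 086 mm⁴
  web plate: d = 26.604 mm → contributes +3 662 902 mm⁴
  top plate: d = 92.604 mm → contributes +13 396 440 mm⁴
  hole: d = -45.396 mm → contributes −25 910 mm⁴
Total I = 26 143 518 mm⁴.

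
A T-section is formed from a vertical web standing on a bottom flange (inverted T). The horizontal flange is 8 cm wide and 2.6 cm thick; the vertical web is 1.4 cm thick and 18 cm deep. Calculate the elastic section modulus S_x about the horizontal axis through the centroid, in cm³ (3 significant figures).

Split into non-overlapping primitives; take the origin at the lower-left of the bounding box.
Flange: 8 × 2.6, A = 20.8 cm², y = 1.3 cm, Ī = 11.717 cm⁴.
Web: 1.4 × 18, A = 25.2 cm², y = 11.6 cm, Ī = 680.4 cm⁴.
Centroid: ȳ = ΣA·y / ΣA = 6.9426 cm.
Transfer each piece to the horizontal axis through the centroid using Ī + A·d² with d = y − 6.9426:
  flange: d = -5.6426 cm → contributes +673.97 cm⁴
  web: d = 4.6574 cm → contributes +1 227 cm⁴
Total I = 1 901 cm⁴.
Extreme fibre distance c = 13.657 cm; S = I/c = 139.19 cm³.

S_x ≈ 139 cm³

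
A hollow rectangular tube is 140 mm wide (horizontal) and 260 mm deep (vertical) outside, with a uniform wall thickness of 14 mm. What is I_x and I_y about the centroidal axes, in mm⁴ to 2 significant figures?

I_x ≈ 8.9 × 10⁷ mm⁴, I_y ≈ 3.2 × 10⁷ mm⁴

Decompose the section into non-overlapping parts with the origin at the bottom-left of its bounding rectangle.
Outer rectangle: 140 × 260, A = 36 400 mm², y = 130 mm, Ī = 205 053 333 mm⁴.
Inner void (subtracted): 112 × 232, A = 25 984 mm², y = 130 mm, Ī = 116 546 901 mm⁴.
By symmetry the centroid is at mid-height, ȳ = 130 mm.
All pieces are centred on the centroidal x-axis, so I = ΣĪ (holes subtracted) = 88 506 432 mm⁴.
Repeating about the centroidal y-axis gives I_y = 32 291 392 mm⁴.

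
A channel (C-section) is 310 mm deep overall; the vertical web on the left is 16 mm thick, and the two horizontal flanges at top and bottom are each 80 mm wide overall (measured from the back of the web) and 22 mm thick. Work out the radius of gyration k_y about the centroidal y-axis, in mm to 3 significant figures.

k_y ≈ 22.5 mm

Treat the section as a set of non-overlapping primitives; coordinates are from the bounding-box lower-left.
Web: 16 × 310, A = 4 960 mm², x = 8 mm, Ī = 105 813 mm⁴.
Top flange (beyond web): 64 × 22, A = 1 408 mm², x = 48 mm, Ī = 480 597 mm⁴.
Bottom flange (beyond web): 64 × 22, A = 1 408 mm², x = 48 mm, Ī = 480 597 mm⁴.
Centroid: x̄ = ΣA·x / ΣA = 22.486 mm.
Transfer each piece to the centroidal y-axis using Ī + A·d² with d = x − 22.486:
  web: d = -14.486 mm → contributes +1 146 583 mm⁴
  top flange (beyond web): d = 25.514 mm → contributes +1 397 184 mm⁴
  bottom flange (beyond web): d = 25.514 mm → contributes +1 397 184 mm⁴
Total I = 3 940 950 mm⁴.
Radius of gyration: k = √(I/A) = √(3 940 950 / 7 776) = 22.512 mm.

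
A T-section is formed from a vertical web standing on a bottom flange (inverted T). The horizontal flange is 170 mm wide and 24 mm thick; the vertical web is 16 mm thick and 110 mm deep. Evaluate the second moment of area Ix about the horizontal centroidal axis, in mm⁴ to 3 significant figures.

Ix ≈ 7.49 × 10⁶ mm⁴

Split into non-overlapping primitives; take the origin at the lower-left of the bounding box.
Flange: 170 × 24, A = 4 080 mm², y = 12 mm, Ī = 195 840 mm⁴.
Web: 16 × 110, A = 1 760 mm², y = 79 mm, Ī = 1 774 667 mm⁴.
Centroid: ȳ = ΣA·y / ΣA = 32.192 mm.
Transfer each piece to the horizontal centroidal axis using Ī + A·d² with d = y − 32.192:
  flange: d = -20.192 mm → contributes +1 859 289 mm⁴
  web: d = 46.808 mm → contributes +5 630 843 mm⁴
Total I = 7 490 132 mm⁴.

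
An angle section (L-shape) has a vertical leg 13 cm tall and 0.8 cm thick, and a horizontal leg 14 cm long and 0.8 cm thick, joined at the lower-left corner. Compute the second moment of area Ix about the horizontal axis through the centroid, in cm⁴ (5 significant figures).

Ix ≈ 342.00 cm⁴

Break the section into simple shapes (no overlaps), measuring from the bottom-left corner of the bounding box.
Vertical leg: 0.8 × 13, A = 10.4 cm², y = 6.5 cm, Ī = 146.4667 cm⁴.
Horizontal leg (remainder): 13.2 × 0.8, A = 10.56 cm², y = 0.4 cm, Ī = 0.5632 cm⁴.
Centroid: ȳ = ΣA·y / ΣA = 3.426718 cm.
Transfer each piece to the horizontal axis through the centroid using Ī + A·d² with d = y − 3.426718:
  vertical leg: d = 3.073282 cm → contributes +244.6953 cm⁴
  horizontal leg (remainder): d = -3.026718 cm → contributes +97.30356 cm⁴
Total I = 341.9989 cm⁴.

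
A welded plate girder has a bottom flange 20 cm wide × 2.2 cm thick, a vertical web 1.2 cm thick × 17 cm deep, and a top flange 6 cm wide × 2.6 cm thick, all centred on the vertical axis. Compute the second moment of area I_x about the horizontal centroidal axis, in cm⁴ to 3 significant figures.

I_x ≈ 5160 cm⁴

Decompose the section into non-overlapping parts with the origin at the bottom-left of its bounding rectangle.
Bottom plate: 20 × 2.2, A = 44 cm², y = 1.1 cm, Ī = 17.747 cm⁴.
Web plate: 1.2 × 17, A = 20.4 cm², y = 10.7 cm, Ī = 491.3 cm⁴.
Top plate: 6 × 2.6, A = 15.6 cm², y = 20.5 cm, Ī = 8.788 cm⁴.
Centroid: ȳ = ΣA·y / ΣA = 7.331 cm.
Transfer each piece to the horizontal centroidal axis using Ī + A·d² with d = y − 7.331:
  bottom plate: d = -6.231 cm → contributes +1726.1 cm⁴
  web plate: d = 3.369 cm → contributes +722.84 cm⁴
  top plate: d = 13.169 cm → contributes +2714.2 cm⁴
Total I = 5163.1 cm⁴.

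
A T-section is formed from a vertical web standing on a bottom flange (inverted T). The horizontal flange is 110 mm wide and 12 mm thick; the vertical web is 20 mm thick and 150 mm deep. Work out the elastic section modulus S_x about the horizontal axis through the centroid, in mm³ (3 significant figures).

Break the section into simple shapes (no overlaps), measuring from the bottom-left corner of the bounding box.
Flange: 110 × 12, A = 1 320 mm², y = 6 mm, Ī = 15 840 mm⁴.
Web: 20 × 150, A = 3 000 mm², y = 87 mm, Ī = 5 625 000 mm⁴.
Centroid: ȳ = ΣA·y / ΣA = 62.25 mm.
Transfer each piece to the horizontal axis through the centroid using Ī + A·d² with d = y − 62.25:
  flange: d = -56.25 mm → contributes +4 192 403 mm⁴
  web: d = 24.75 mm → contributes +7 462 688 mm⁴
Total I = 11 655 090 mm⁴.
Extreme fibre distance c = 99.75 mm; S = I/c = 116 843 mm³.

S_x ≈ 1.17 × 10⁵ mm³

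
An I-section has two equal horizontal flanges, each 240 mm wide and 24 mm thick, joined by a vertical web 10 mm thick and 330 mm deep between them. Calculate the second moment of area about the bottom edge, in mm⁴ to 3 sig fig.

I_base ≈ 9.21 × 10⁸ mm⁴

Split into non-overlapping primitives; take the origin at the lower-left of the bounding box.
Bottom flange: 240 × 24, A = 5 760 mm², y = 12 mm, Ī = 276 480 mm⁴.
Web: 10 × 330, A = 3 300 mm², y = 189 mm, Ī = 29 947 500 mm⁴.
Top flange: 240 × 24, A = 5 760 mm², y = 366 mm, Ī = 276 480 mm⁴.
Transfer each piece to a horizontal axis along the bottom face using Ī + A·d² with d = y − 0:
  bottom flange: d = 12 mm → contributes +1 105 920 mm⁴
  web: d = 189 mm → contributes +147 826 800 mm⁴
  top flange: d = 366 mm → contributes +771 863 040 mm⁴
Total I = 920 795 760 mm⁴.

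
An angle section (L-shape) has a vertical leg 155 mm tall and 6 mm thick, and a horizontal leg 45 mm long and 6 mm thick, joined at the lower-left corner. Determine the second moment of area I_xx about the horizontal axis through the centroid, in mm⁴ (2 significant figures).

I_xx ≈ 2.9 × 10⁶ mm⁴

Split into non-overlapping primitives; take the origin at the lower-left of the bounding box.
Vertical leg: 6 × 155, A = 930 mm², y = 77.5 mm, Ī = 1 861 938 mm⁴.
Horizontal leg (remainder): 39 × 6, A = 234 mm², y = 3 mm, Ī = 702 mm⁴.
Centroid: ȳ = ΣA·y / ΣA = 62.52 mm.
Transfer each piece to the horizontal axis through the centroid using Ī + A·d² with d = y − 62.52:
  vertical leg: d = 14.98 mm → contributes +2 070 541 mm⁴
  horizontal leg (remainder): d = -59.52 mm → contributes +829 767 mm⁴
Total I = 2 900 307 mm⁴.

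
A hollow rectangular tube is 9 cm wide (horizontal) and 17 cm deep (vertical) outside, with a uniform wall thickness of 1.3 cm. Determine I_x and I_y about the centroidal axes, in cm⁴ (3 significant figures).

Split into non-overlapping primitives; take the origin at the lower-left of the bounding box.
Outer rectangle: 9 × 17, A = 153 cm², y = 8.5 cm, Ī = 3684.8 cm⁴.
Inner void (subtracted): 6.4 × 14.4, A = 92.16 cm², y = 8.5 cm, Ī = 1592.5 cm⁴.
By symmetry the centroid is at mid-height, ȳ = 8.5 cm.
All pieces are centred on the centroidal x-axis, so I = ΣĪ (holes subtracted) = 2092.2 cm⁴.
Repeating about the centroidal y-axis gives I_y = 718.18 cm⁴.

I_x ≈ 2090 cm⁴, I_y ≈ 718 cm⁴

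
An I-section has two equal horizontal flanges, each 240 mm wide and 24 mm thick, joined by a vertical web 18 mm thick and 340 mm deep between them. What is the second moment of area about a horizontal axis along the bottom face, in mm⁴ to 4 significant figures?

Split into non-overlapping primitives; take the origin at the lower-left of the bounding box.
Bottom flange: 240 × 24, A = 5 760 mm², y = 12 mm, Ī = 276 480 mm⁴.
Web: 18 × 340, A = 6 120 mm², y = 194 mm, Ī = 58 956 000 mm⁴.
Top flange: 240 × 24, A = 5 760 mm², y = 376 mm, Ī = 276 480 mm⁴.
Transfer each piece to the base of the section using Ī + A·d² with d = y − 0:
  bottom flange: d = 12 mm → contributes +1 105 920 mm⁴
  web: d = 194 mm → contributes +289 288 320 mm⁴
  top flange: d = 376 mm → contributes +814 602 240 mm⁴
Total I = 1 104 996 480 mm⁴.

I_base ≈ 1.105 × 10⁹ mm⁴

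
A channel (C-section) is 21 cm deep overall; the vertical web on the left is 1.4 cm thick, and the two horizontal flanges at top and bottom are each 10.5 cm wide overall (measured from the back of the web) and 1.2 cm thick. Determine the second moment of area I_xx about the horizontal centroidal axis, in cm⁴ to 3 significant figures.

Decompose the section into non-overlapping parts with the origin at the bottom-left of its bounding rectangle.
Web: 1.4 × 21, A = 29.4 cm², y = 10.5 cm, Ī = 1080.5 cm⁴.
Top flange (beyond web): 9.1 × 1.2, A = 10.92 cm², y = 20.4 cm, Ī = 1.3104 cm⁴.
Bottom flange (beyond web): 9.1 × 1.2, A = 10.92 cm², y = 0.6 cm, Ī = 1.3104 cm⁴.
By symmetry the centroid is at mid-height, ȳ = 10.5 cm.
Transfer each piece to the horizontal centroidal axis using Ī + A·d² with d = y − 10.5:
  web: d = 0 cm → contributes +1080.5 cm⁴
  top flange (beyond web): d = 9.9 cm → contributes +1071.6 cm⁴
  bottom flange (beyond web): d = -9.9 cm → contributes +1071.6 cm⁴
Total I = 3223.6 cm⁴.

I_xx ≈ 3220 cm⁴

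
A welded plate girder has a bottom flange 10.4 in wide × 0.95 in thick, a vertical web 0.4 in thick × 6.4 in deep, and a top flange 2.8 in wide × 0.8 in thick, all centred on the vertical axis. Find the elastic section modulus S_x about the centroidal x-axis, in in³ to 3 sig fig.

Decompose the section into non-overlapping parts with the origin at the bottom-left of its bounding rectangle.
Bottom plate: 10.4 × 0.95, A = 9.88 in², y = 0.475 in, Ī = 0.74306 in⁴.
Web plate: 0.4 × 6.4, A = 2.56 in², y = 4.15 in, Ī = 8.7381 in⁴.
Top plate: 2.8 × 0.8, A = 2.24 in², y = 7.75 in, Ī = 0.11947 in⁴.
Centroid: ȳ = ΣA·y / ΣA = 2.226 in.
Transfer each piece to the centroidal x-axis using Ī + A·d² with d = y − 2.226:
  bottom plate: d = -1.751 in → contributes +31.034 in⁴
  web plate: d = 1.924 in → contributes +18.215 in⁴
  top plate: d = 5.524 in → contributes +68.473 in⁴
Total I = 117.72 in⁴.
Extreme fibre distance c = 5.924 in; S = I/c = 19.872 in³.

S_x ≈ 19.9 in³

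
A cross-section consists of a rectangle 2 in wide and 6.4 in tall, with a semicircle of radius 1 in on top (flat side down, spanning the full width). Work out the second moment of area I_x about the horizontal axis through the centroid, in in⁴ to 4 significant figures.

I_x ≈ 62.18 in⁴

Treat the section as a set of non-overlapping primitives; coordinates are from the bounding-box lower-left.
Rectangular body: 2 × 6.4, A = 12.8 in², y = 3.2 in, Ī = 43.6907 in⁴.
Semicircular cap: semicircle r = 1, A = 1.5708 in², y = 6.82441 in, Ī = 0.109757 in⁴.
Centroid: ȳ = ΣA·y / ΣA = 3.59617 in.
Transfer each piece to the horizontal axis through the centroid using Ī + A·d² with d = y − 3.59617:
  rectangular body: d = -0.396166 in → contributes +45.6996 in⁴
  semicircular cap: d = 3.22825 in → contributes +16.4799 in⁴
Total I = 62.1795 in⁴.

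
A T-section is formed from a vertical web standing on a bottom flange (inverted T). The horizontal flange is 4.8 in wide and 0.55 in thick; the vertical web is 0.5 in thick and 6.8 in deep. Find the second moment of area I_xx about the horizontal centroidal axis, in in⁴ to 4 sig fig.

Decompose the section into non-overlapping parts with the origin at the bottom-left of its bounding rectangle.
Flange: 4.8 × 0.55, A = 2.64 in², y = 0.275 in, Ī = 0.06655 in⁴.
Web: 0.5 × 6.8, A = 3.4 in², y = 3.95 in, Ī = 13.1013 in⁴.
Centroid: ȳ = ΣA·y / ΣA = 2.34371 in.
Transfer each piece to the horizontal centroidal axis using Ī + A·d² with d = y − 2.34371:
  flange: d = -2.06871 in → contributes +11.3646 in⁴
  web: d = 1.60629 in → contributes +21.8739 in⁴
Total I = 33.2385 in⁴.

I_xx ≈ 33.24 in⁴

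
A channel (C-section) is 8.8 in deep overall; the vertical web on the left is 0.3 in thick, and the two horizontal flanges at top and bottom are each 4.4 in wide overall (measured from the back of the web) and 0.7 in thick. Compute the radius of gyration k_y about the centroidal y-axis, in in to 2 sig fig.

k_y ≈ 1.4 in

Decompose the section into non-overlapping parts with the origin at the bottom-left of its bounding rectangle.
Web: 0.3 × 8.8, A = 2.64 in², x = 0.15 in, Ī = 0.0198 in⁴.
Top flange (beyond web): 4.1 × 0.7, A = 2.87 in², x = 2.35 in, Ī = 4.02 in⁴.
Bottom flange (beyond web): 4.1 × 0.7, A = 2.87 in², x = 2.35 in, Ī = 4.02 in⁴.
Centroid: x̄ = ΣA·x / ΣA = 1.657 in.
Transfer each piece to the centroidal y-axis using Ī + A·d² with d = x − 1.657:
  web: d = -1.507 in → contributes +6.015 in⁴
  top flange (beyond web): d = 0.6931 in → contributes +5.399 in⁴
  bottom flange (beyond web): d = 0.6931 in → contributes +5.399 in⁴
Total I = 16.81 in⁴.
Radius of gyration: k = √(I/A) = √(16.81 / 8.38) = 1.416 in.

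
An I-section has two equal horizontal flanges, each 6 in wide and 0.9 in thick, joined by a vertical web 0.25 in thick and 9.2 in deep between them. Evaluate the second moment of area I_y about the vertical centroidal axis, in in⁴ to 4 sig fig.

Break the section into simple shapes (no overlaps), measuring from the bottom-left corner of the bounding box.
Bottom flange: 6 × 0.9, A = 5.4 in², x = 3 in, Ī = 16.2 in⁴.
Web: 0.25 × 9.2, A = 2.3 in², x = 3 in, Ī = 0.0119792 in⁴.
Top flange: 6 × 0.9, A = 5.4 in², x = 3 in, Ī = 16.2 in⁴.
By symmetry the centroid is at mid-width, x̄ = 3 in.
All pieces are centred on the vertical centroidal axis, so I = ΣĪ = 32.412 in⁴.

I_y ≈ 32.41 in⁴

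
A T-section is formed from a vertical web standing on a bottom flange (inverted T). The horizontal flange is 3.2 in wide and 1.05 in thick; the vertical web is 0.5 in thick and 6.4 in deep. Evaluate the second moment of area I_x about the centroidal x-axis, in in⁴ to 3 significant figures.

Treat the section as a set of non-overlapping primitives; coordinates are from the bounding-box lower-left.
Flange: 3.2 × 1.05, A = 3.36 in², y = 0.525 in, Ī = 0.3087 in⁴.
Web: 0.5 × 6.4, A = 3.2 in², y = 4.25 in, Ī = 10.923 in⁴.
Centroid: ȳ = ΣA·y / ΣA = 2.3421 in.
Transfer each piece to the centroidal x-axis using Ī + A·d² with d = y − 2.3421:
  flange: d = -1.8171 in → contributes +11.403 in⁴
  web: d = 1.9079 in → contributes +22.571 in⁴
Total I = 33.974 in⁴.

I_x ≈ 34.0 in⁴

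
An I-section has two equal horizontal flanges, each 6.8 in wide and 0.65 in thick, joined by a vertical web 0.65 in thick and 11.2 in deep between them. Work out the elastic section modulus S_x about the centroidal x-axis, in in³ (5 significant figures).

Split into non-overlapping primitives; take the origin at the lower-left of the bounding box.
Bottom flange: 6.8 × 0.65, A = 4.42 in², y = 0.325 in, Ī = 0.1556208 in⁴.
Web: 0.65 × 11.2, A = 7.28 in², y = 6.25 in, Ī = 76.10027 in⁴.
Top flange: 6.8 × 0.65, A = 4.42 in², y = 12.175 in, Ī = 0.1556208 in⁴.
By symmetry the centroid is at mid-height, ȳ = 6.25 in.
Transfer each piece to the centroidal x-axis using Ī + A·d² with d = y − 6.25:
  bottom flange: d = -5.925 in → contributes +155.3225 in⁴
  web: d = 0 in → contributes +76.10027 in⁴
  top flange: d = 5.925 in → contributes +155.3225 in⁴
Total I = 386.7452 in⁴.
Extreme fibre distance c = 6.25 in; S = I/c = 61.87924 in³.

S_x ≈ 61.879 in³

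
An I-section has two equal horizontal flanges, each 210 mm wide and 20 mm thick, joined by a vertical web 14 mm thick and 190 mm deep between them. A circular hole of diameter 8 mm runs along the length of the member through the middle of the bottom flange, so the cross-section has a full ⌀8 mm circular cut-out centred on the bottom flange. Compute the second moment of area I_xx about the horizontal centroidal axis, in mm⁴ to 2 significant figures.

I_xx ≈ 1.0 × 10⁸ mm⁴

Break the section into simple shapes (no overlaps), measuring from the bottom-left corner of the bounding box.
Bottom flange: 210 × 20, A = 4 200 mm², y = 10 mm, Ī = 140 000 mm⁴.
Web: 14 × 190, A = 2 660 mm², y = 115 mm, Ī = 8 002 167 mm⁴.
Top flange: 210 × 20, A = 4 200 mm², y = 220 mm, Ī = 140 000 mm⁴.
Hole (subtracted): ⌀8, A = 50.27 mm², y = 10 mm, Ī = 201.1 mm⁴.
Centroid: ȳ = ΣA·y / ΣA = 115.5 mm.
Transfer each piece to the horizontal centroidal axis using Ī + A·d² with d = y − 115.5:
  bottom flange: d = -105.5 mm → contributes +46 868 781 mm⁴
  web: d = -0.4794 mm → contributes +8 002 778 mm⁴
  top flange: d = 104.5 mm → contributes +46 023 150 mm⁴
  hole: d = -105.5 mm → contributes −559 450 mm⁴
Total I = 100 335 259 mm⁴.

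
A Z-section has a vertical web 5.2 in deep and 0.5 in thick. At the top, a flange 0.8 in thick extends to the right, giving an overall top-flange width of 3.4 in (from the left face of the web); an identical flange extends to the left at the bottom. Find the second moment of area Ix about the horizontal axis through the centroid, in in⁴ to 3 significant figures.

Ix ≈ 28.6 in⁴

Break the section into simple shapes (no overlaps), measuring from the bottom-left corner of the bounding box.
Web: 0.5 × 5.2, A = 2.6 in², y = 2.6 in, Ī = 5.8587 in⁴.
Top flange (beyond web): 2.9 × 0.8, A = 2.32 in², y = 4.8 in, Ī = 0.12373 in⁴.
Bottom flange (beyond web): 2.9 × 0.8, A = 2.32 in², y = 0.4 in, Ī = 0.12373 in⁴.
Centroid: ȳ = ΣA·y / ΣA = 2.6 in.
Transfer each piece to the horizontal axis through the centroid using Ī + A·d² with d = y − 2.6:
  web: d = 0 in → contributes +5.8587 in⁴
  top flange (beyond web): d = 2.2 in → contributes +11.353 in⁴
  bottom flange (beyond web): d = -2.2 in → contributes +11.353 in⁴
Total I = 28.564 in⁴.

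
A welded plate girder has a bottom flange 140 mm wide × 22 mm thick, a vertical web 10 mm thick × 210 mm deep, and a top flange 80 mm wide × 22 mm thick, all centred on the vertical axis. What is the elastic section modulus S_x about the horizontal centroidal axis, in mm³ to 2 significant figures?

Split into non-overlapping primitives; take the origin at the lower-left of the bounding box.
Bottom plate: 140 × 22, A = 3 080 mm², y = 11 mm, Ī = 124 227 mm⁴.
Web plate: 10 × 210, A = 2 100 mm², y = 127 mm, Ī = 7 717 500 mm⁴.
Top plate: 80 × 22, A = 1 760 mm², y = 243 mm, Ī = 70 987 mm⁴.
Centroid: ȳ = ΣA·y / ΣA = 104.9 mm.
Transfer each piece to the horizontal centroidal axis using Ī + A·d² with d = y − 104.9:
  bottom plate: d = -93.94 mm → contributes +27 302 408 mm⁴
  web plate: d = 22.06 mm → contributes +8 739 767 mm⁴
  top plate: d = 138.1 mm → contributes +33 619 231 mm⁴
Total I = 69 661 405 mm⁴.
Extreme fibre distance c = 149.1 mm; S = I/c = 467 327 mm³.

S_x ≈ 4.7 × 10⁵ mm³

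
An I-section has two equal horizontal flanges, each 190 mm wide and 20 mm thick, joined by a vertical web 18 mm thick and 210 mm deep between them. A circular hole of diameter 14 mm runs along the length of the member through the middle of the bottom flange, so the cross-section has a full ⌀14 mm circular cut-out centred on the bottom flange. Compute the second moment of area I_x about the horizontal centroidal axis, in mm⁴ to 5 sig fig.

Break the section into simple shapes (no overlaps), measuring from the bottom-left corner of the bounding box.
Bottom flange: 190 × 20, A = 3 800 mm², y = 10 mm, Ī = 126666.7 mm⁴.
Web: 18 × 210, A = 3 780 mm², y = 125 mm, Ī = 13 891 500 mm⁴.
Top flange: 190 × 20, A = 3 800 mm², y = 240 mm, Ī = 126666.7 mm⁴.
Hole (subtracted): ⌀14, A = 153.938 mm², y = 10 mm, Ī = 1885.741 mm⁴.
Centroid: ȳ = ΣA·y / ΣA = 126.5769 mm.
Transfer each piece to the horizontal centroidal axis using Ī + A·d² with d = y − 126.5769:
  bottom flange: d = -116.5769 mm → contributes +51 769 366 mm⁴
  web: d = -1.576944 mm → contributes +13 900 900 mm⁴
  top flange: d = 113.4231 mm → contributes +49 012 867 mm⁴
  hole: d = -116.5769 mm → contributes −2 093 932 mm⁴
Total I = 112 589 201 mm⁴.

I_x ≈ 1.1259 × 10⁸ mm⁴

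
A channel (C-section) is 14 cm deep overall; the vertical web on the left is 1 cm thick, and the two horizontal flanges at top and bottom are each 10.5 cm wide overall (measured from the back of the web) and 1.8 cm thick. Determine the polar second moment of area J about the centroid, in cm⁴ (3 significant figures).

Decompose the section into non-overlapping parts with the origin at the bottom-left of its bounding rectangle.
Web: 1 × 14, A = 14 cm², y = 7 cm, Ī = 228.67 cm⁴.
Top flange (beyond web): 9.5 × 1.8, A = 17.1 cm², y = 13.1 cm, Ī = 4.617 cm⁴.
Bottom flange (beyond web): 9.5 × 1.8, A = 17.1 cm², y = 0.9 cm, Ī = 4.617 cm⁴.
By symmetry the centroid is at mid-height, ȳ = 7 cm.
Transfer each piece to the centroidal x-axis using Ī + A·d² with d = y − 7:
  web: d = 0 cm → contributes +228.67 cm⁴
  top flange (beyond web): d = 6.1 cm → contributes +640.91 cm⁴
  bottom flange (beyond web): d = -6.1 cm → contributes +640.91 cm⁴
Total I = 1510.5 cm⁴.
For the y-axis: x̄ = 4.2251 cm.
Repeating about the centroidal y-axis gives I_y = 532.17 cm⁴.
Polar second moment: J = I_x + I_y = 2042.7 cm⁴.

J ≈ 2040 cm⁴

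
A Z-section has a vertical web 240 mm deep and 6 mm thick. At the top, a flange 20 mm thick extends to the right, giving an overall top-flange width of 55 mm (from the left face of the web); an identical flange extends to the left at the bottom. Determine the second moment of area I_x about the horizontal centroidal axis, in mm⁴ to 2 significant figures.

Split into non-overlapping primitives; take the origin at the lower-left of the bounding box.
Web: 6 × 240, A = 1 440 mm², y = 120 mm, Ī = 6 912 000 mm⁴.
Top flange (beyond web): 49 × 20, A = 980 mm², y = 230 mm, Ī = 32 667 mm⁴.
Bottom flange (beyond web): 49 × 20, A = 980 mm², y = 10 mm, Ī = 32 667 mm⁴.
Centroid: ȳ = ΣA·y / ΣA = 120 mm.
Transfer each piece to the horizontal centroidal axis using Ī + A·d² with d = y − 120:
  web: d = 0 mm → contributes +6 912 000 mm⁴
  top flange (beyond web): d = 110 mm → contributes +11 890 667 mm⁴
  bottom flange (beyond web): d = -110 mm → contributes +11 890 667 mm⁴
Total I = 30 693 333 mm⁴.

I_x ≈ 3.1 × 10⁷ mm⁴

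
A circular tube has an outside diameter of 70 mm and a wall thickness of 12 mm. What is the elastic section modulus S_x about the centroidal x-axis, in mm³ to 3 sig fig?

S_x ≈ 2.74 × 10⁴ mm³

Break the section into simple shapes (no overlaps), measuring from the bottom-left corner of the bounding box.
Outer circle: ⌀70, A = 3848.5 mm², y = 35 mm, Ī = 1 178 588 mm⁴.
Bore (subtracted): ⌀46, A = 1661.9 mm², y = 35 mm, Ī = 219 787 mm⁴.
By symmetry the centroid is at mid-height, ȳ = 35 mm.
All pieces are centred on the centroidal x-axis, so I = ΣĪ (holes subtracted) = 958 802 mm⁴.
Extreme fibre distance c = 35 mm; S = I/c = 27 394 mm³.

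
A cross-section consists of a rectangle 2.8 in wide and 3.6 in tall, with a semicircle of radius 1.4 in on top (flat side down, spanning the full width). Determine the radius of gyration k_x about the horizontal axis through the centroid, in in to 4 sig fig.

k_x ≈ 1.374 in

Split into non-overlapping primitives; take the origin at the lower-left of the bounding box.
Rectangular body: 2.8 × 3.6, A = 10.08 in², y = 1.8 in, Ī = 10.8864 in⁴.
Semicircular cap: semicircle r = 1.4, A = 3.07876 in², y = 4.19418 in, Ī = 0.421642 in⁴.
Centroid: ȳ = ΣA·y / ΣA = 2.36017 in.
Transfer each piece to the horizontal axis through the centroid using Ī + A·d² with d = y − 2.36017:
  rectangular body: d = -0.560167 in → contributes +14.0494 in⁴
  semicircular cap: d = 1.83401 in → contributes +10.7774 in⁴
Total I = 24.8267 in⁴.
Radius of gyration: k = √(I/A) = √(24.8267 / 13.1588) = 1.37357 in.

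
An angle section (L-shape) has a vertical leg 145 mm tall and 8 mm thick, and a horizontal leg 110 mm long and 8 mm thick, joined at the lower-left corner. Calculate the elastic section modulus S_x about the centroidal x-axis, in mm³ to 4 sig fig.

S_x ≈ 4.251 × 10⁴ mm³

Treat the section as a set of non-overlapping primitives; coordinates are from the bounding-box lower-left.
Vertical leg: 8 × 145, A = 1 160 mm², y = 72.5 mm, Ī = 2 032 417 mm⁴.
Horizontal leg (remainder): 102 × 8, A = 816 mm², y = 4 mm, Ī = 4 352 mm⁴.
Centroid: ȳ = ΣA·y / ΣA = 44.2126 mm.
Transfer each piece to the centroidal x-axis using Ī + A·d² with d = y − 44.2126:
  vertical leg: d = 28.2874 mm → contributes +2 960 625 mm⁴
  horizontal leg (remainder): d = -40.2126 mm → contributes +1 323 864 mm⁴
Total I = 4 284 489 mm⁴.
Extreme fibre distance c = 100.787 mm; S = I/c = 42510.1 mm³.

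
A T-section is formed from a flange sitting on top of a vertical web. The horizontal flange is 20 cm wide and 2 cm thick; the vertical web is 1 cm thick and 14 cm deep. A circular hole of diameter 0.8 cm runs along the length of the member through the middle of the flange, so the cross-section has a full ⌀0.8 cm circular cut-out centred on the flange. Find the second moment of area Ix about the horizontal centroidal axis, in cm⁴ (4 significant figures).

Ix ≈ 903.5 cm⁴

Split into non-overlapping primitives; take the origin at the lower-left of the bounding box.
Flange: 20 × 2, A = 40 cm², y = 15 cm, Ī = 13.3333 cm⁴.
Web: 1 × 14, A = 14 cm², y = 7 cm, Ī = 228.667 cm⁴.
Hole (subtracted): ⌀0.8, A = 0.502655 cm², y = 15 cm, Ī = 0.0201062 cm⁴.
Centroid: ȳ = ΣA·y / ΣA = 12.9064 cm.
Transfer each piece to the horizontal centroidal axis using Ī + A·d² with d = y − 12.9064:
  flange: d = 2.09356 cm → contributes +188.653 cm⁴
  web: d = -5.90644 cm → contributes +717.071 cm⁴
  hole: d = 2.09356 cm → contributes −2.22324 cm⁴
Total I = 903.501 cm⁴.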